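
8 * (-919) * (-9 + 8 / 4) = 51464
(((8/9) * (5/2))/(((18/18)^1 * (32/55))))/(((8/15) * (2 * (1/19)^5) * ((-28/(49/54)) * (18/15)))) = -119162264375/497664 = -239443.21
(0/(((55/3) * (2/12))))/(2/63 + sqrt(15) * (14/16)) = 0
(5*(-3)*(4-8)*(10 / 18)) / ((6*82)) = 25 / 369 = 0.07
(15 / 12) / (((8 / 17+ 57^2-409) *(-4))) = -85 / 772608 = -0.00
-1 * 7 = -7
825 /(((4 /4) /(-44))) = -36300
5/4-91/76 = 1/19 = 0.05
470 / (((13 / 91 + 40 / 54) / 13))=1154790 / 167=6914.91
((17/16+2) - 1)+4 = 97/16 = 6.06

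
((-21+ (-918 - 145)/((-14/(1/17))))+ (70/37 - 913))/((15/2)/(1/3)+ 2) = -8168813/215747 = -37.86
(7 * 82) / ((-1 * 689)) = -574 / 689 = -0.83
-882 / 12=-147 / 2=-73.50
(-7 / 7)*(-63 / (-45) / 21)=-0.07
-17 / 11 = -1.55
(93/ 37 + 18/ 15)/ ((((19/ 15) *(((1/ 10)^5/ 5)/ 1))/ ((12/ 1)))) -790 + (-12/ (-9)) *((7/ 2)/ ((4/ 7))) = 74192702227/ 4218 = 17589545.34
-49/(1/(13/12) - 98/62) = 19747/265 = 74.52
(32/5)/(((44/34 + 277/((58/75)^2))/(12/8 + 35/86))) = 150061312/5710858595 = 0.03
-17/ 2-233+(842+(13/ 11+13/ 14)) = 46401/ 77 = 602.61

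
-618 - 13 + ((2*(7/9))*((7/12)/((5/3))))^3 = -459881351/729000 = -630.84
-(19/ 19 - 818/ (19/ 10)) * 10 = 81610/ 19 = 4295.26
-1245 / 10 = -249 / 2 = -124.50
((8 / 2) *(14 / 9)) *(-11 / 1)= -616 / 9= -68.44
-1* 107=-107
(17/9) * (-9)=-17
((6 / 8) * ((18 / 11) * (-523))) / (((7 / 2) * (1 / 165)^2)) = -34949475 / 7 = -4992782.14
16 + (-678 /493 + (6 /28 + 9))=164537 /6902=23.84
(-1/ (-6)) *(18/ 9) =1/ 3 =0.33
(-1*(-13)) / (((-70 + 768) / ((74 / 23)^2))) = 35594 / 184621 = 0.19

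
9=9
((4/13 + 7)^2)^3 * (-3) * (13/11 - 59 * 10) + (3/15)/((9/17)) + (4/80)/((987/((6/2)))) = 845873047781526622019/3144279918780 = 269019638.72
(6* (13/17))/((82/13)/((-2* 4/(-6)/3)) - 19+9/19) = -38532/36397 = -1.06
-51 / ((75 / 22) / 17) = -254.32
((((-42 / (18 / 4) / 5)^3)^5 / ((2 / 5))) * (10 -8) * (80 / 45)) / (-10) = 10347.82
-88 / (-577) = 88 / 577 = 0.15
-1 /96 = -0.01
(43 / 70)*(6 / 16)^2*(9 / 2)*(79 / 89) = 275157 / 797440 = 0.35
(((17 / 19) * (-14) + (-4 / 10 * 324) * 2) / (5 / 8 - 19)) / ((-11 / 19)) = -25.54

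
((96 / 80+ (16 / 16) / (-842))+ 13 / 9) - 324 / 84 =-321959 / 265230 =-1.21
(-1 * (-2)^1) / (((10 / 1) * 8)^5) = 1 / 1638400000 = 0.00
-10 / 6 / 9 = -5 / 27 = -0.19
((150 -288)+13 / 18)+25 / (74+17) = -224411 / 1638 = -137.00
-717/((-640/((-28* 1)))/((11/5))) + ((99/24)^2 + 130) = 124807/1600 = 78.00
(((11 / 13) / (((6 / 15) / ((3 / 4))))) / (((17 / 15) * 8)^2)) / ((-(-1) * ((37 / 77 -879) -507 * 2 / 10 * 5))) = -571725 / 41043511808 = -0.00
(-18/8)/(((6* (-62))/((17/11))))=51/5456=0.01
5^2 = 25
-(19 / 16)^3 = -1.67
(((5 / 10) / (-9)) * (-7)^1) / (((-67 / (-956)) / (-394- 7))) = -1341746 / 603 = -2225.12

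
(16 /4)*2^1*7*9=504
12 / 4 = 3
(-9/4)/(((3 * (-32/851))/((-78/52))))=-7659/256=-29.92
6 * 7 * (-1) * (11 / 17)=-27.18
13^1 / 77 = 13 / 77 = 0.17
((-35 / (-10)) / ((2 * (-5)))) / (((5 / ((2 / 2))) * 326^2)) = -7 / 10627600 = -0.00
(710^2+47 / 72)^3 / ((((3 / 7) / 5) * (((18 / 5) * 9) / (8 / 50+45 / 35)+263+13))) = 423387307389931737078044665 / 84538432512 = 5008222826107321.82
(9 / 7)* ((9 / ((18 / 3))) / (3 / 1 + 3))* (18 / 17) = 81 / 238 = 0.34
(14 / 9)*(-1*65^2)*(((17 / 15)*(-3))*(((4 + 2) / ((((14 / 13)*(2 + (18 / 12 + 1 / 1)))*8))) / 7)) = 186745 / 378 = 494.03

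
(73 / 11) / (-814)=-73 / 8954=-0.01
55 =55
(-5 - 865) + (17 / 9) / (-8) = -62657 / 72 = -870.24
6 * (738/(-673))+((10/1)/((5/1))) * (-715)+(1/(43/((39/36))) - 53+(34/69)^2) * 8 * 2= -2280.29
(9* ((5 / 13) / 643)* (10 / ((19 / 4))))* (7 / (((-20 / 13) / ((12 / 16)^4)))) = -25515 / 1563776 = -0.02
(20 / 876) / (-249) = -5 / 54531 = -0.00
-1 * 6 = -6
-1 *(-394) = 394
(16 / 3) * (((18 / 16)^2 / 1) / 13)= 27 / 52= 0.52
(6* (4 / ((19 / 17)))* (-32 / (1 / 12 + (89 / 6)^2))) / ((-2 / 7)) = 58752 / 5377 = 10.93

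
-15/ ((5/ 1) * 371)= -3/ 371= -0.01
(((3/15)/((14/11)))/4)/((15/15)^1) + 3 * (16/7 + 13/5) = 823/56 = 14.70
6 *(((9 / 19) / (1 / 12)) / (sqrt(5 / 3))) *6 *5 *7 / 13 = 27216 *sqrt(15) / 247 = 426.75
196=196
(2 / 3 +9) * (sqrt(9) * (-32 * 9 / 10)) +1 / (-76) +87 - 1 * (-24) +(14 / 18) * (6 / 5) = -824539 / 1140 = -723.28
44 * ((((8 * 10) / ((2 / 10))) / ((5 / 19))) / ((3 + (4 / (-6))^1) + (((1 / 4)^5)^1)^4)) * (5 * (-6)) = -1323636077981859840 / 1539316278887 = -859885.71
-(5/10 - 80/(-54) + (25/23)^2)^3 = -737611588416977/23310323225496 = -31.64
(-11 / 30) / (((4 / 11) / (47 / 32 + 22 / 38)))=-10043 / 4864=-2.06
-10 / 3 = -3.33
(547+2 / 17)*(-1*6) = -55806 / 17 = -3282.71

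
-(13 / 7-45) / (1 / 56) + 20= 2436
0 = 0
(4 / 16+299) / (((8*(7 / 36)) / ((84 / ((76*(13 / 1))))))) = 1701 / 104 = 16.36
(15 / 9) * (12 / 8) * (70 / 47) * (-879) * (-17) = 2615025 / 47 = 55638.83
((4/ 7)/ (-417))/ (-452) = 1/ 329847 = 0.00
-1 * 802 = -802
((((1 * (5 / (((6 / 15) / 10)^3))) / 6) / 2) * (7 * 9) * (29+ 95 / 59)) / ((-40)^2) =59259375 / 7552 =7846.85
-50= -50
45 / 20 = 9 / 4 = 2.25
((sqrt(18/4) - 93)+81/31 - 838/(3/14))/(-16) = 186049/744 - 3 * sqrt(2)/32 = 249.93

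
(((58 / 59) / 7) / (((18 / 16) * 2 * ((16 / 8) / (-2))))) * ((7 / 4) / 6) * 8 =-232 / 1593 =-0.15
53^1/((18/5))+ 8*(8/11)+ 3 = 4661/198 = 23.54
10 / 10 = 1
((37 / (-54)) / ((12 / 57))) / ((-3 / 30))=3515 / 108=32.55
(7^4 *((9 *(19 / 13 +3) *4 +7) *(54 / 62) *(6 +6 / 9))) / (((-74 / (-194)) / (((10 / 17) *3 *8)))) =21923246721600 / 253487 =86486670.80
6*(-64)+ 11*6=-318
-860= -860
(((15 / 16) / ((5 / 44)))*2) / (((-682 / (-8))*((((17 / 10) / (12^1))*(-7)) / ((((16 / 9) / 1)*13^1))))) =-16640 / 3689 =-4.51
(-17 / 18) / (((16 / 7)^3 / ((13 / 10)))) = -75803 / 737280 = -0.10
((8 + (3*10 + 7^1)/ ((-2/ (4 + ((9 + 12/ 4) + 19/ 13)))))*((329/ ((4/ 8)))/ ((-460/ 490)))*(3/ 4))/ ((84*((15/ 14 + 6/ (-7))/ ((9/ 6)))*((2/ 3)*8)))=396141333/ 153088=2587.67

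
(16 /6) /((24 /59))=59 /9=6.56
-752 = -752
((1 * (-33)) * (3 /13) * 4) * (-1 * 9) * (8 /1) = 28512 /13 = 2193.23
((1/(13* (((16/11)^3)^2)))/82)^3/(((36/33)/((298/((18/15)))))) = 45563522384068836986795/205936725353412044922506786635776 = 0.00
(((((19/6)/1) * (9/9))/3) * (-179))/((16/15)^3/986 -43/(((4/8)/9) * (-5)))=-628759875/515139796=-1.22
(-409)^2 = 167281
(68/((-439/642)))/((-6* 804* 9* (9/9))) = 1819/794151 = 0.00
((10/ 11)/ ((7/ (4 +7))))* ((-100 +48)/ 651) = -520/ 4557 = -0.11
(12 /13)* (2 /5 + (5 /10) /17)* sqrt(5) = 438* sqrt(5) /1105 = 0.89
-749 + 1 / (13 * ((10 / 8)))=-48681 / 65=-748.94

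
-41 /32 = -1.28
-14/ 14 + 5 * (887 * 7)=31044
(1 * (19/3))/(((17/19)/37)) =13357/51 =261.90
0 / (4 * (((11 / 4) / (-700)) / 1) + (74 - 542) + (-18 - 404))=0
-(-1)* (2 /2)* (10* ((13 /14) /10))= 13 /14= 0.93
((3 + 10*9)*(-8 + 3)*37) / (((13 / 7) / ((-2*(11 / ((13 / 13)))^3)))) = 320597970 / 13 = 24661382.31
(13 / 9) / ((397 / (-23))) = -299 / 3573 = -0.08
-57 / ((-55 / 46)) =2622 / 55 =47.67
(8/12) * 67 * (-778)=-104252/3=-34750.67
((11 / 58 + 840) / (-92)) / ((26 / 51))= -2485281 / 138736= -17.91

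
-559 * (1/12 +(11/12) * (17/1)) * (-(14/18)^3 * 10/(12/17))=765989315/13122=58374.43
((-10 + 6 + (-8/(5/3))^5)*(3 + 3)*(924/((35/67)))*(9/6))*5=-203132150.37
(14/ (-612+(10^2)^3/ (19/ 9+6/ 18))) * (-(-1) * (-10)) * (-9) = 385/ 124813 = 0.00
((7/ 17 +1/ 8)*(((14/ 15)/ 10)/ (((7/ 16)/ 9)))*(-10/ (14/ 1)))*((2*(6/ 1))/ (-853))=5256/ 507535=0.01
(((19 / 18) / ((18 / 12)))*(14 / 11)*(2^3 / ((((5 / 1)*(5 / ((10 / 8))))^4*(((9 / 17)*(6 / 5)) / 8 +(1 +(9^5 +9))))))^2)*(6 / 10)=0.00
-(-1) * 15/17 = 0.88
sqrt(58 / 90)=sqrt(145) / 15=0.80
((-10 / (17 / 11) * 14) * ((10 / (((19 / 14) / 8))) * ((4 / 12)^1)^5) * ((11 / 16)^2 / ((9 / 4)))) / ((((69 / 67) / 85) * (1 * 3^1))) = -1092418250 / 8601471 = -127.00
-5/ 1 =-5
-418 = -418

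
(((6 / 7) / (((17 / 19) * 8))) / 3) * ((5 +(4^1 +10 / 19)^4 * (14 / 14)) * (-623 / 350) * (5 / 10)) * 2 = -4926365469 / 163244200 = -30.18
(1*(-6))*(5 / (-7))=4.29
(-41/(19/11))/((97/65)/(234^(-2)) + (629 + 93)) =-2255/7831306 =-0.00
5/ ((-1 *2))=-2.50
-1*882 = -882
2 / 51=0.04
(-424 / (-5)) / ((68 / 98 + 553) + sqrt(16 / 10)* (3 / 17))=162901686584 / 1063651554773- 103838448* sqrt(10) / 5318257773865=0.15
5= 5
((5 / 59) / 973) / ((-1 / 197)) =-985 / 57407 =-0.02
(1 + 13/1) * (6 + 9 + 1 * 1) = 224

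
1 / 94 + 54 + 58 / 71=365919 / 6674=54.83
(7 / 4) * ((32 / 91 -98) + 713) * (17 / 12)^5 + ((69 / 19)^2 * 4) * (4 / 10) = 144004287721577 / 23355371520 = 6165.79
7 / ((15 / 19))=133 / 15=8.87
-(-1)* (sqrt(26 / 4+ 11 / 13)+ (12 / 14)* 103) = sqrt(4966) / 26+ 618 / 7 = 91.00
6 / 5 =1.20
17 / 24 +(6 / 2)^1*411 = 29609 / 24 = 1233.71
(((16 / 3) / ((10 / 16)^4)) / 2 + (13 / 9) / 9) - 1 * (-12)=1500361 / 50625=29.64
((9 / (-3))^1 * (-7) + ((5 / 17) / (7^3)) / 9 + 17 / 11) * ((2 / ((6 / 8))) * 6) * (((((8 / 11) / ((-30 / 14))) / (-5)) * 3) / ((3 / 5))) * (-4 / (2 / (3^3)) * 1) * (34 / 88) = -832950208 / 326095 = -2554.32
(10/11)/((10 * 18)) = 1/198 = 0.01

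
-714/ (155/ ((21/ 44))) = -7497/ 3410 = -2.20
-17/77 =-0.22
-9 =-9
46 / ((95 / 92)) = 44.55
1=1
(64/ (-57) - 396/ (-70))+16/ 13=149518/ 25935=5.77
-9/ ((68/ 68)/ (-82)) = 738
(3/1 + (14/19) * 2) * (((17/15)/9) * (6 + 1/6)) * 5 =53465/3078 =17.37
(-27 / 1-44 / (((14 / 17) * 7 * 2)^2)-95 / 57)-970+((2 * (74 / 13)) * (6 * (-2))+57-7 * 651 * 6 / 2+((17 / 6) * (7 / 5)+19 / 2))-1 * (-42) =-9172967827 / 624260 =-14694.15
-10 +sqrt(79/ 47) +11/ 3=-19/ 3 +sqrt(3713)/ 47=-5.04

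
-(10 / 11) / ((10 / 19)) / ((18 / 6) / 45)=-25.91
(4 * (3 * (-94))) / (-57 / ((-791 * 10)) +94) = -8922480 / 743597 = -12.00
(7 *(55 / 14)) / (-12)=-55 / 24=-2.29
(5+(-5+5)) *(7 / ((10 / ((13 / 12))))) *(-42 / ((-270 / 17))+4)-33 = -7.81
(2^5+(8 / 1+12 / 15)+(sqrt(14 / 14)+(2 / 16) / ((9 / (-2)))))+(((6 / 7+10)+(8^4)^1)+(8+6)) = 5244913 / 1260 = 4162.63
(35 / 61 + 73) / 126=748 / 1281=0.58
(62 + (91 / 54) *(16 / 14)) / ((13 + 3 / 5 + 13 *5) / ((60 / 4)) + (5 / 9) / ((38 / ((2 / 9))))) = 1229775 / 100867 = 12.19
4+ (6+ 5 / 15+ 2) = 37 / 3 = 12.33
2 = 2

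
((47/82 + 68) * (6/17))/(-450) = -5623/104550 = -0.05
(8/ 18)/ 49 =4/ 441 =0.01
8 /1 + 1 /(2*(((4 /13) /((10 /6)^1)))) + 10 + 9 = 713 /24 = 29.71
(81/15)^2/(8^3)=729/12800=0.06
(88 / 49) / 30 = 44 / 735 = 0.06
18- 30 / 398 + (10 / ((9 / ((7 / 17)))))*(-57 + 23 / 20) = -464479 / 60894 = -7.63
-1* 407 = -407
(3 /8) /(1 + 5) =1 /16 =0.06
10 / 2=5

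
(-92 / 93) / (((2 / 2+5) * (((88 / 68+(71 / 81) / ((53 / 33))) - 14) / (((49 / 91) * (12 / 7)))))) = 1492056 / 119215057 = 0.01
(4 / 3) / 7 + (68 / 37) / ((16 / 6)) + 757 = 1177745 / 1554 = 757.88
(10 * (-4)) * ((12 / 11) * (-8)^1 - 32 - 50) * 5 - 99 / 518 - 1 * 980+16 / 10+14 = 489482799 / 28490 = 17180.86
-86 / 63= -1.37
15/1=15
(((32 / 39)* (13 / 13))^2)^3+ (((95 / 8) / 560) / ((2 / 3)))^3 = 0.31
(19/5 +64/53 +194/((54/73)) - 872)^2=18721769381956/51194025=365702.24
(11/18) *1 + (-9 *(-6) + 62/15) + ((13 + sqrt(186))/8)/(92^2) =sqrt(186)/67712 + 178997257/3047040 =58.74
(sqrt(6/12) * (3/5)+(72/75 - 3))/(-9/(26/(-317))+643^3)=-1326/172801080875+39 * sqrt(2)/34560216175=-0.00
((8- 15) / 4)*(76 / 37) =-133 / 37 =-3.59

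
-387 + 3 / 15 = -1934 / 5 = -386.80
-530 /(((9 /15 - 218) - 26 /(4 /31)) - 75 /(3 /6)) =5300 /5689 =0.93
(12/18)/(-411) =-0.00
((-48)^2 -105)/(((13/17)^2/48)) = 30504528/169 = 180500.17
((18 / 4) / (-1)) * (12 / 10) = -5.40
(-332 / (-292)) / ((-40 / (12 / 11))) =-249 / 8030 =-0.03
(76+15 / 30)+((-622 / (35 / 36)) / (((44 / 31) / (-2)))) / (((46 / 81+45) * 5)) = 1143318087 / 14210350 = 80.46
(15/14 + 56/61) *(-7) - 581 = -72581/122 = -594.93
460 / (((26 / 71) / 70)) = 1143100 / 13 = 87930.77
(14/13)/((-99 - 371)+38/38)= -2/871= -0.00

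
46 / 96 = 23 / 48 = 0.48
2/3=0.67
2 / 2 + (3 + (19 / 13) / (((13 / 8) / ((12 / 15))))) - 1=3143 / 845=3.72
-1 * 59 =-59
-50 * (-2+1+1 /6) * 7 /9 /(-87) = -875 /2349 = -0.37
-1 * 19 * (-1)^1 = 19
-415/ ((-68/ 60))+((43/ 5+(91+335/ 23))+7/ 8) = 7526229/ 15640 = 481.22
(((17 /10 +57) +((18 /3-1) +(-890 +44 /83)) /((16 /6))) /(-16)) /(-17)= -906281 /903040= -1.00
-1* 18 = -18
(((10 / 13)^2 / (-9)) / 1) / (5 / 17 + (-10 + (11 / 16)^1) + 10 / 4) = 27200 / 2696733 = 0.01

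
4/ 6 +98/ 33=40/ 11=3.64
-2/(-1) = 2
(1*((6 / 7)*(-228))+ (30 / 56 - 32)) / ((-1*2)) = 6353 / 56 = 113.45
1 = 1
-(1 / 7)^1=-1 / 7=-0.14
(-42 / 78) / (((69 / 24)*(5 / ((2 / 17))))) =-112 / 25415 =-0.00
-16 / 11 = -1.45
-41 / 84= -0.49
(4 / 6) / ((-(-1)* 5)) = 2 / 15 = 0.13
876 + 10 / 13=876.77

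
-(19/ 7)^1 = -19/ 7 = -2.71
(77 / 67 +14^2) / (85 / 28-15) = -369852 / 22445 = -16.48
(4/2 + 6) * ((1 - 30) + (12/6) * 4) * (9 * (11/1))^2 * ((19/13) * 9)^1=-281563128/13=-21658702.15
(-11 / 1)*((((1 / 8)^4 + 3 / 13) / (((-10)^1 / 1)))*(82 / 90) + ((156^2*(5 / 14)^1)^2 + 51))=-975634620843142601 / 1174118400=-830950797.50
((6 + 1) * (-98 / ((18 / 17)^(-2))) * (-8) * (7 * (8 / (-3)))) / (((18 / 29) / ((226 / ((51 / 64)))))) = -257821147136 / 4913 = -52477335.06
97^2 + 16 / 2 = 9417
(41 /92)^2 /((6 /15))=8405 /16928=0.50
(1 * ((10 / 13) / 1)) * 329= 3290 / 13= 253.08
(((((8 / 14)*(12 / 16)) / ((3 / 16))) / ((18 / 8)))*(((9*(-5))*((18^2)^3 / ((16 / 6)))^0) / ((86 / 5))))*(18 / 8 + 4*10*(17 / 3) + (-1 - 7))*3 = -530200 / 301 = -1761.46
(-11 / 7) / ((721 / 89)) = -979 / 5047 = -0.19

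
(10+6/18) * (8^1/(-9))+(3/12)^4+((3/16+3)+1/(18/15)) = -35669/6912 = -5.16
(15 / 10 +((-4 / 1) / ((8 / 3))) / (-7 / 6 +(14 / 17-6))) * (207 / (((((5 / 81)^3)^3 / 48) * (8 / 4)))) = 837760411452694849819308 / 1263671875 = 662957234410787.89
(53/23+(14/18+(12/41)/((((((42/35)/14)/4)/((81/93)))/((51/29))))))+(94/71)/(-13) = 168319062664/7042317399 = 23.90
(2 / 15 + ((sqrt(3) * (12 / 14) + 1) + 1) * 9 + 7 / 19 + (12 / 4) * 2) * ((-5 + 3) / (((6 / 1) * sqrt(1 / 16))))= -27932 / 855-72 * sqrt(3) / 7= -50.48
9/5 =1.80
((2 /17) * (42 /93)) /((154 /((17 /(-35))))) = -2 /11935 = -0.00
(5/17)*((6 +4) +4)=70/17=4.12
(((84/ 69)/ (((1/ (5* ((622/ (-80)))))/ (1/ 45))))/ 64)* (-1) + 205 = 27160577/ 132480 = 205.02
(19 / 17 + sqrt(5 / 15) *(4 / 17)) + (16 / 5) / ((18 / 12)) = 4 *sqrt(3) / 51 + 829 / 255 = 3.39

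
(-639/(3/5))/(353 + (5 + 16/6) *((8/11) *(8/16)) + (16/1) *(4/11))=-35145/11933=-2.95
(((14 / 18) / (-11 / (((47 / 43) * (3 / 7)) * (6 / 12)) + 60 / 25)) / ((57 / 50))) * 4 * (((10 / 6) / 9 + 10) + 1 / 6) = -0.63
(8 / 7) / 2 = 4 / 7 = 0.57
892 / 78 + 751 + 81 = 32894 / 39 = 843.44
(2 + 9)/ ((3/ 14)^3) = 30184/ 27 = 1117.93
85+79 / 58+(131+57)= 15913 / 58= 274.36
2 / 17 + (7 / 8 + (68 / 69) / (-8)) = 8159 / 9384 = 0.87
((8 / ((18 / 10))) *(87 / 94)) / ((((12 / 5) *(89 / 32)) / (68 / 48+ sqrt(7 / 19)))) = 23200 *sqrt(133) / 715293+ 98600 / 112941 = 1.25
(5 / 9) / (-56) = -5 / 504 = -0.01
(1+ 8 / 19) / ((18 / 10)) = 15 / 19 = 0.79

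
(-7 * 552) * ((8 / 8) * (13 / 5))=-50232 / 5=-10046.40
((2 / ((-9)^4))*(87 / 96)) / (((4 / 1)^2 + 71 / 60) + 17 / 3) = 145 / 11993508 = 0.00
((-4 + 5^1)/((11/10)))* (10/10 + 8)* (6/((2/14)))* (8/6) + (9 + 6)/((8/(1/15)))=40331/88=458.31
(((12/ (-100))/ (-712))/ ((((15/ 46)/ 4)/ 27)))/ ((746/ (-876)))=-271998/ 4149625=-0.07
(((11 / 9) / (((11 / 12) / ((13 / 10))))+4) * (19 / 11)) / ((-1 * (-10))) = 817 / 825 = 0.99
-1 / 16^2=-1 / 256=-0.00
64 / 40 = 1.60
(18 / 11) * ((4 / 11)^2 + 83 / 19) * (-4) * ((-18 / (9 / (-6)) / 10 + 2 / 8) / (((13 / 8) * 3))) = -14403024 / 1643785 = -8.76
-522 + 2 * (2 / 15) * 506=-5806 / 15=-387.07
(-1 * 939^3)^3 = -567531969118449898126694859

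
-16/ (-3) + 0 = 16/ 3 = 5.33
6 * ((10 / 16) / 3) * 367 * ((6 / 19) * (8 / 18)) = 3670 / 57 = 64.39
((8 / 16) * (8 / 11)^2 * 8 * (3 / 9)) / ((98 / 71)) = 9088 / 17787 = 0.51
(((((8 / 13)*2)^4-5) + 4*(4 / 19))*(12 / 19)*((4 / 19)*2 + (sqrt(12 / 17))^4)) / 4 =-15312628440 / 56615070811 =-0.27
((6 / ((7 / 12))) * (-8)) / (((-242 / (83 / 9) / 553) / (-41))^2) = -8094613247728 / 131769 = -61430330.71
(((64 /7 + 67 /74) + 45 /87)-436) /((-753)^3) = 6390877 /6413759726094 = 0.00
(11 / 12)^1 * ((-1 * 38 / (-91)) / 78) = 209 / 42588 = 0.00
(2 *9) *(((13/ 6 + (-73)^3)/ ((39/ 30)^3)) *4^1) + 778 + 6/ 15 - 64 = -140037492316/ 10985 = -12748064.84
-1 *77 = -77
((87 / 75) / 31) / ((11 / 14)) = 406 / 8525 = 0.05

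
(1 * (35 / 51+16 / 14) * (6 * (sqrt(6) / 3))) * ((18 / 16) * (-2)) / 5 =-1959 * sqrt(6) / 1190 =-4.03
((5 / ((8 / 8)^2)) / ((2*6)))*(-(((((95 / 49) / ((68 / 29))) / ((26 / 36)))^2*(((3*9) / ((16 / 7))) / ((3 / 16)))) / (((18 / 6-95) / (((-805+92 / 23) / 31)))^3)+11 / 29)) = -497818598820201439505 / 540961635241228551168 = -0.92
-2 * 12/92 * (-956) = 5736/23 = 249.39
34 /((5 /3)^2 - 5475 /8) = -2448 /49075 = -0.05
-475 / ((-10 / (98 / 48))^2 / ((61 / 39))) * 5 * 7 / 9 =-97396565 / 808704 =-120.44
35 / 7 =5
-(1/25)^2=-1/625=-0.00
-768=-768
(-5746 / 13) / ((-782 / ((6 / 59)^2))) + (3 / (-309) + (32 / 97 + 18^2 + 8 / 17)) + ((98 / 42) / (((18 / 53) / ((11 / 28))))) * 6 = 166930325920771 / 489544572996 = 340.99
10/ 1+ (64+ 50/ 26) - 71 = 4.92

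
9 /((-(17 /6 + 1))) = -2.35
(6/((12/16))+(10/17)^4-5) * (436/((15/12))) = 454421872/417605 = 1088.16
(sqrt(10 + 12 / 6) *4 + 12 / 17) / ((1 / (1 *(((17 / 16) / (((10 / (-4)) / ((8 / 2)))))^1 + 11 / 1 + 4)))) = 798 / 85 + 532 *sqrt(3) / 5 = 193.68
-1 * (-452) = 452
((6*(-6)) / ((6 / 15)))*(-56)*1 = 5040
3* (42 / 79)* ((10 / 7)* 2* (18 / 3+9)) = 5400 / 79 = 68.35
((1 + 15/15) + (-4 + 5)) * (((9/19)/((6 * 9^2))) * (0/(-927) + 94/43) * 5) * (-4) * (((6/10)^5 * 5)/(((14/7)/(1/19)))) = -2538/1940375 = -0.00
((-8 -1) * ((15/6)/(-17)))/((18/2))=5/34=0.15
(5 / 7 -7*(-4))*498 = 100098 / 7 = 14299.71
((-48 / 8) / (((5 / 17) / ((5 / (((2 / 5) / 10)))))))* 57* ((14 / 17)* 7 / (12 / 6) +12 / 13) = -7190550 / 13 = -553119.23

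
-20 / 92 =-5 / 23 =-0.22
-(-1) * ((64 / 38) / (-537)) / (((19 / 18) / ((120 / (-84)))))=1920 / 452333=0.00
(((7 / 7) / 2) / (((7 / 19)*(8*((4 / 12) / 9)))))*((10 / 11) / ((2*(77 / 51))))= 130815 / 94864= 1.38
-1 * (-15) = 15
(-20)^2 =400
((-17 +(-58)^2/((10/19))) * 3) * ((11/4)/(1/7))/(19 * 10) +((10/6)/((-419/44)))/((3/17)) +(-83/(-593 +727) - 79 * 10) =1100205140891/960096600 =1145.93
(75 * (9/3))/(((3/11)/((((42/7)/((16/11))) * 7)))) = 190575/8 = 23821.88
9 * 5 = 45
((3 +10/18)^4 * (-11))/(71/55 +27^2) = -317194240/131764563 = -2.41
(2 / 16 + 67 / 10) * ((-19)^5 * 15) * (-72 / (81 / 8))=1802600072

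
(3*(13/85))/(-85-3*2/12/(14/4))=-273/50660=-0.01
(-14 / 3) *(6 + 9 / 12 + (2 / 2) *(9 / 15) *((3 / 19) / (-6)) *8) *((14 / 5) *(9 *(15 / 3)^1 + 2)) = -1932217 / 475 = -4067.83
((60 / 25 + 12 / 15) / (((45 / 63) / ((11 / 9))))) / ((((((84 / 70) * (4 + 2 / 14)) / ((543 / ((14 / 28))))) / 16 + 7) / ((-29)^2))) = 21004062464 / 31929705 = 657.82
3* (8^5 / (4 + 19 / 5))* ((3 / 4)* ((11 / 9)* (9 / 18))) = 225280 / 39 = 5776.41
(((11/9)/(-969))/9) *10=-110/78489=-0.00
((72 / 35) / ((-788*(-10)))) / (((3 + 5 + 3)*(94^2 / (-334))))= -1503 / 1675416050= -0.00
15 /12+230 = 925 /4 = 231.25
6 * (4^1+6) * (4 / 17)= 240 / 17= 14.12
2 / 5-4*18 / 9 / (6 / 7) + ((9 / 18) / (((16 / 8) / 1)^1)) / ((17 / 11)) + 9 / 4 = -1663 / 255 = -6.52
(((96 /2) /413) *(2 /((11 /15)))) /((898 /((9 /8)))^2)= 3645 /7326986744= 0.00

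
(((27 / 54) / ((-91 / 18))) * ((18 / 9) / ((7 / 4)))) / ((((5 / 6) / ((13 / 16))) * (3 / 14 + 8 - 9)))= 54 / 385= 0.14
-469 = -469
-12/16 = -3/4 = -0.75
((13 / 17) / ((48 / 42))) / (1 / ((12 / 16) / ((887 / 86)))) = 0.05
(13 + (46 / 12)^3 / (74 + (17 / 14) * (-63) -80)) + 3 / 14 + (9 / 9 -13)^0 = 1687921 / 124740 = 13.53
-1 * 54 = -54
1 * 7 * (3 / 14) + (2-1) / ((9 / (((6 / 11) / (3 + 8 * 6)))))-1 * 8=-21875 / 3366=-6.50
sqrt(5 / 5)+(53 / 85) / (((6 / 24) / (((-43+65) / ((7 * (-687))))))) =404101 / 408765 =0.99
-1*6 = -6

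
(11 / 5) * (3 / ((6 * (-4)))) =-0.28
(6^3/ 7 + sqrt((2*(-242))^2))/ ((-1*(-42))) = 1802/ 147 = 12.26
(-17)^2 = 289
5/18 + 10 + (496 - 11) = 8915/18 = 495.28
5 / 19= 0.26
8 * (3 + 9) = 96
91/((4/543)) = 49413/4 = 12353.25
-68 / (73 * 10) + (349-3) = 126256 / 365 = 345.91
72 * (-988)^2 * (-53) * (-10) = 37249655040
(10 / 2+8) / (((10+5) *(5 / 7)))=1.21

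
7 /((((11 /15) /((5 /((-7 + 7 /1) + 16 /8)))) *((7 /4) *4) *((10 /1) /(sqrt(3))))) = 15 *sqrt(3) /44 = 0.59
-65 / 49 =-1.33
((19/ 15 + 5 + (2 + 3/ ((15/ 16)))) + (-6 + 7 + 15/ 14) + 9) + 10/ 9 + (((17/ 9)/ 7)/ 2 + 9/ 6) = 15929/ 630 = 25.28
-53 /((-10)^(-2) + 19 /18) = -47700 /959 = -49.74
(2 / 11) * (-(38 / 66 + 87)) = -5780 / 363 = -15.92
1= 1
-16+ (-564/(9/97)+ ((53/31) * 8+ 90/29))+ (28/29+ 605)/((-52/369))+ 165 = -1432299397/140244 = -10212.91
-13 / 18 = -0.72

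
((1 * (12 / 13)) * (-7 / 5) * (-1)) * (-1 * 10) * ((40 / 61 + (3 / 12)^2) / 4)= -14721 / 6344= -2.32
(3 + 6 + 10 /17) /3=163 /51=3.20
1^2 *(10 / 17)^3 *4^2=3.26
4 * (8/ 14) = 2.29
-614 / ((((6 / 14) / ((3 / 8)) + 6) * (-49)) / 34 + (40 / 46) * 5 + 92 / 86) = 10323182 / 81989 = 125.91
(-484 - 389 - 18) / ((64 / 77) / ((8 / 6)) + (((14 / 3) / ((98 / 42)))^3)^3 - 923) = 7623 / 3511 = 2.17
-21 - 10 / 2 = -26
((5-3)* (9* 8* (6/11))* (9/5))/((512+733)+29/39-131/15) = 0.11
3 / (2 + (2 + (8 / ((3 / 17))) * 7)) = 9 / 964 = 0.01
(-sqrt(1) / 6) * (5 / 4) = -5 / 24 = -0.21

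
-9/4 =-2.25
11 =11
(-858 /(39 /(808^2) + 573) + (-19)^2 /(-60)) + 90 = 68571691467 /831313580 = 82.49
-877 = -877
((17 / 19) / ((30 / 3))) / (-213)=-17 / 40470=-0.00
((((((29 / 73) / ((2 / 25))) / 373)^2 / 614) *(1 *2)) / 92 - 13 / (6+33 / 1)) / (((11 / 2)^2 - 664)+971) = -0.00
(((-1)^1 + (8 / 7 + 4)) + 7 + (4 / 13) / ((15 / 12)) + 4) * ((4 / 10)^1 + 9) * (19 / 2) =1374.24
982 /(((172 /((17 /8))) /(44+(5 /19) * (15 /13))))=91341221 /169936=537.50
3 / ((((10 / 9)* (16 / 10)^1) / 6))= 81 / 8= 10.12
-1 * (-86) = 86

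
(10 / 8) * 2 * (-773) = -3865 / 2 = -1932.50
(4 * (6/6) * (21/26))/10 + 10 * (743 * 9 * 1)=4346571/65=66870.32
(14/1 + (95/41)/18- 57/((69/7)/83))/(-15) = 7906961/254610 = 31.06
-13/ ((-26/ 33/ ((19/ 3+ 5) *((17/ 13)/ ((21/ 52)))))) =12716/ 21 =605.52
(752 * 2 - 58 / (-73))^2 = 12067022500 / 5329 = 2264406.55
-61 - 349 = -410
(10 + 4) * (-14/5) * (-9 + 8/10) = 8036/25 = 321.44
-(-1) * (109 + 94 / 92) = 5061 / 46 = 110.02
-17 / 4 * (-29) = 493 / 4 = 123.25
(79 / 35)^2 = 6241 / 1225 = 5.09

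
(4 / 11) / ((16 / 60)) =15 / 11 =1.36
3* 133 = 399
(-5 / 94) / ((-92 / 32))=20 / 1081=0.02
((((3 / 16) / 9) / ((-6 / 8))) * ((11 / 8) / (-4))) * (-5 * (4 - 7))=55 / 384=0.14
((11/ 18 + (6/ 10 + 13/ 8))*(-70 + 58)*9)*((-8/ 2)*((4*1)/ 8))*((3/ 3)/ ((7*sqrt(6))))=1021*sqrt(6)/ 70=35.73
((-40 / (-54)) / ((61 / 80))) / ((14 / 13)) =10400 / 11529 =0.90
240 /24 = 10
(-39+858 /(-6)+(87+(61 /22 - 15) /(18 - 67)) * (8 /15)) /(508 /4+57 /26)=-5695300 /5431503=-1.05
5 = 5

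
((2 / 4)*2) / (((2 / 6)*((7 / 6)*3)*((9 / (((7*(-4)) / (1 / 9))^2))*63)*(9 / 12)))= 128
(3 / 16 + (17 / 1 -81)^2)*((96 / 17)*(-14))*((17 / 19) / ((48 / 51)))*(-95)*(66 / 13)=3860574795 / 26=148483645.96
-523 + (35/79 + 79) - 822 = -99979/79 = -1265.56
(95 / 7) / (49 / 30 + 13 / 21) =2850 / 473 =6.03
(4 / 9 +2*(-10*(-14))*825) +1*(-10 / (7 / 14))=2078824 / 9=230980.44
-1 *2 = -2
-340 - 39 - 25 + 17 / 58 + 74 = -19123 / 58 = -329.71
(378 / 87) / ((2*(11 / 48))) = 3024 / 319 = 9.48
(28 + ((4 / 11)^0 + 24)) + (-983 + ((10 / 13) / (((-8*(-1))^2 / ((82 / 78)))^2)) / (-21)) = -790869389525 / 850397184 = -930.00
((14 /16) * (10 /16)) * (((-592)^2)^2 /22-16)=134339860095 /44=3053178638.52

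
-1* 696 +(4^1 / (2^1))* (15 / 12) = -1387 / 2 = -693.50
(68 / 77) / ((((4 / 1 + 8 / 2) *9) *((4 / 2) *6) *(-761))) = -17 / 12656952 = -0.00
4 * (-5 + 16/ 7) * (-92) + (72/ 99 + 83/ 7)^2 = 6861185/ 5929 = 1157.22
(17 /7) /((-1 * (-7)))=17 /49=0.35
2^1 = 2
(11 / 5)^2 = 121 / 25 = 4.84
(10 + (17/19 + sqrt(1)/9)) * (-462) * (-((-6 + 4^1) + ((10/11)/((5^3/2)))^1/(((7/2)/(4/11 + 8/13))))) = -413610904/40755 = -10148.72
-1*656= -656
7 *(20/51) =140/51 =2.75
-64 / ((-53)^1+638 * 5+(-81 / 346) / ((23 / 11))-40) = -509312 / 24645035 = -0.02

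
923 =923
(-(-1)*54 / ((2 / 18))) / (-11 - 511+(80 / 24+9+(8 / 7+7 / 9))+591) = 30618 / 5245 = 5.84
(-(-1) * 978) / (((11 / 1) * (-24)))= -163 / 44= -3.70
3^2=9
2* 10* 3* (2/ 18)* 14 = 280/ 3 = 93.33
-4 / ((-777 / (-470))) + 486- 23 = 357871 / 777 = 460.58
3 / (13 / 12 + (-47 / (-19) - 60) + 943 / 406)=-0.06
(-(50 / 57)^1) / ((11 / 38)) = -100 / 33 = -3.03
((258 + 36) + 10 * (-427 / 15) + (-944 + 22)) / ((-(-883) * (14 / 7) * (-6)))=1369 / 15894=0.09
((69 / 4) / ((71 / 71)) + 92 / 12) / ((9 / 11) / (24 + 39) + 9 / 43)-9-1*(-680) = 300707 / 384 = 783.09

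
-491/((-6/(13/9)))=6383/54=118.20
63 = 63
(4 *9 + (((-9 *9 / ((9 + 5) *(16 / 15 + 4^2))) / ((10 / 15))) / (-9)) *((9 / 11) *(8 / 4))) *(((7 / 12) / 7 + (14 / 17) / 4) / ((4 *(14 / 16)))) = 27983877 / 9382912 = 2.98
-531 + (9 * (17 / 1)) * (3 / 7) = -3258 / 7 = -465.43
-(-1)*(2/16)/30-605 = -145199/240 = -605.00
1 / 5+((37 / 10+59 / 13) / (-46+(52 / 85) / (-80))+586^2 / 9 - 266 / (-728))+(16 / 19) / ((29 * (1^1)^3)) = 44226706398527 / 1159116660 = 38155.53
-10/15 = -2/3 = -0.67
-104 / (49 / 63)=-936 / 7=-133.71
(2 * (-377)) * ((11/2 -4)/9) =-377/3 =-125.67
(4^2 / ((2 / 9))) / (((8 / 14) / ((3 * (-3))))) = -1134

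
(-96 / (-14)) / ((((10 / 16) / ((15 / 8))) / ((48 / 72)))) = 96 / 7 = 13.71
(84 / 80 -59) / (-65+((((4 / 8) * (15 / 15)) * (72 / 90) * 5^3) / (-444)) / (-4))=257298 / 288475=0.89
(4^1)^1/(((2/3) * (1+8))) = 2/3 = 0.67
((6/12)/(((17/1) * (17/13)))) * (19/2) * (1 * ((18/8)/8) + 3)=25935/36992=0.70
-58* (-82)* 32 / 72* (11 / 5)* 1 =209264 / 45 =4650.31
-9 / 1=-9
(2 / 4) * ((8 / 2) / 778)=1 / 389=0.00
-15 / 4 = -3.75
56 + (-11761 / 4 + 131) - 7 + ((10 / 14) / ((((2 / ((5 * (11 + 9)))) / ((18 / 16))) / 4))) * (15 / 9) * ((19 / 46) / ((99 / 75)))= -18959861 / 7084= -2676.43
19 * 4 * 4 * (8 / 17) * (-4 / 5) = -9728 / 85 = -114.45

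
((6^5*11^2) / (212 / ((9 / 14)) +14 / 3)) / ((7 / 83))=351424656 / 10535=33357.82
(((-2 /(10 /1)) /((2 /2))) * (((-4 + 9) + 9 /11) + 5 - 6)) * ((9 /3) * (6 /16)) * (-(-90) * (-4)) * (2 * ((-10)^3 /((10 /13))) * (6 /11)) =-66970800 /121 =-553477.69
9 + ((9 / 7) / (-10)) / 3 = 8.96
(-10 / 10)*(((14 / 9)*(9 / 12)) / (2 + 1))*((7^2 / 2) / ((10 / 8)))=-343 / 45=-7.62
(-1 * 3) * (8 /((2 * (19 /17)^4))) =-7.69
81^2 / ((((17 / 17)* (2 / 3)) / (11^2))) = 2381643 / 2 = 1190821.50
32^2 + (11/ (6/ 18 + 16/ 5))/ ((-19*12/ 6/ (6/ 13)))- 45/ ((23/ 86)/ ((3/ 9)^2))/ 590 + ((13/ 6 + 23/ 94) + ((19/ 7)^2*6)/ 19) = 126253449531998/ 122734840683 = 1028.67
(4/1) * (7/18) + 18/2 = 95/9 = 10.56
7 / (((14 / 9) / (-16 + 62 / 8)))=-297 / 8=-37.12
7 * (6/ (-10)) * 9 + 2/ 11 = -37.62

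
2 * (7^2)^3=235298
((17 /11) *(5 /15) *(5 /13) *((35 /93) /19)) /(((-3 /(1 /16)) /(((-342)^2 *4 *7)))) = -1187025 /4433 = -267.77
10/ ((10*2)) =1/ 2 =0.50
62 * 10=620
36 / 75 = 12 / 25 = 0.48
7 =7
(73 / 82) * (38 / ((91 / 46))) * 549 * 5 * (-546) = -1050818940 / 41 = -25629730.24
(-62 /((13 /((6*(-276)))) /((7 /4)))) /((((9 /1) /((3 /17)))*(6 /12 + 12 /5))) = 598920 /6409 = 93.45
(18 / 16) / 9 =0.12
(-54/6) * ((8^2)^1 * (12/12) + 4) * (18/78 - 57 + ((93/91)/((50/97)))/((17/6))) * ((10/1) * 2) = 312262128/455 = 686290.39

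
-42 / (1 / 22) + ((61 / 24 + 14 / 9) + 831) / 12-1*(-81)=-668225 / 864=-773.41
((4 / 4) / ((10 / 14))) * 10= 14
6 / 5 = 1.20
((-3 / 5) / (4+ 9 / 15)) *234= -30.52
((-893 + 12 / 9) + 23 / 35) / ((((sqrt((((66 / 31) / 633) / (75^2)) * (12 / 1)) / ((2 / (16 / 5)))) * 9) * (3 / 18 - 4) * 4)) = 584725 * sqrt(431706) / 255024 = 1506.48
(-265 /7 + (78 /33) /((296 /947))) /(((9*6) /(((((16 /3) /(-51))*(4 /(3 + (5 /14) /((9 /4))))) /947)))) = 920648 /11735156763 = 0.00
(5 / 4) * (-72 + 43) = -145 / 4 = -36.25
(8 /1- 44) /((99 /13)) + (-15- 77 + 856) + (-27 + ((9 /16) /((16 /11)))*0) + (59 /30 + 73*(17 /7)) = 2105623 /2310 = 911.53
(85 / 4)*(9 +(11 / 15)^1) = 1241 / 6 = 206.83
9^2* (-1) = -81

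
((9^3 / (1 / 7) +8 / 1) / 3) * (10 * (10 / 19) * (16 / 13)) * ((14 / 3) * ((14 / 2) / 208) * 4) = 10544800 / 1521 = 6932.81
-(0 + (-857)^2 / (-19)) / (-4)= -734449 / 76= -9663.80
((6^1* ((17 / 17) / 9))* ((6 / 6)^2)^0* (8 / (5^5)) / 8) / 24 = 1 / 112500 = 0.00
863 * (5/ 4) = 4315/ 4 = 1078.75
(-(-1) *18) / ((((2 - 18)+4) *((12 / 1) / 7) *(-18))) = 7 / 144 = 0.05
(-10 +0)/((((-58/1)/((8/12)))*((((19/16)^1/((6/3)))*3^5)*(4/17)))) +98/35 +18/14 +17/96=4.27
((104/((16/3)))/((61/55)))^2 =4601025/14884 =309.13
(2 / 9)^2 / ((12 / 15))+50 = 50.06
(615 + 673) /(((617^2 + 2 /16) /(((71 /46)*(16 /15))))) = 254464 /45682695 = 0.01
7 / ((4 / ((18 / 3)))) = 21 / 2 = 10.50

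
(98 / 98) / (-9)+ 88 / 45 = 1.84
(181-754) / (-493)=573 / 493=1.16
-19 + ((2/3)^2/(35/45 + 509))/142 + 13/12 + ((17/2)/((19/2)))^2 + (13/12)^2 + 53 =37.06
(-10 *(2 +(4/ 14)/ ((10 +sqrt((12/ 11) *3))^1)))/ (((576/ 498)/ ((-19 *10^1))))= 7841425/ 2352-2075 *sqrt(11)/ 784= 3325.16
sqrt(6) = 2.45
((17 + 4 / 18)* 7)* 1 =1085 / 9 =120.56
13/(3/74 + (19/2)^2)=1924/13363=0.14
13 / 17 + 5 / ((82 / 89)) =8631 / 1394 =6.19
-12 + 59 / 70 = -781 / 70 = -11.16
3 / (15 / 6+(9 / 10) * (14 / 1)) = 30 / 151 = 0.20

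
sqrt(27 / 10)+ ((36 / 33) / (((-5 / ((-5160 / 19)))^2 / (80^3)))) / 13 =3* sqrt(30) / 10+ 6543507456000 / 51623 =126755662.03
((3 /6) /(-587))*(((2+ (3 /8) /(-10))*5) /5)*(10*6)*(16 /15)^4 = -1286144 /9905625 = -0.13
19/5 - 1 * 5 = -6/5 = -1.20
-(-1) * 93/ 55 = 93/ 55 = 1.69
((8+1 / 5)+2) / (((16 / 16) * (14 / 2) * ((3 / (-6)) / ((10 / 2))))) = -102 / 7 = -14.57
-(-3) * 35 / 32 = 105 / 32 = 3.28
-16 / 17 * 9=-144 / 17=-8.47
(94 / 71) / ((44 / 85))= 3995 / 1562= 2.56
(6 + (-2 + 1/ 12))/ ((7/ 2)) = 7/ 6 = 1.17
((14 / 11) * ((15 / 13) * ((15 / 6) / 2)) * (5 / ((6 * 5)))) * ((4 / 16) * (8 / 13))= 175 / 3718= 0.05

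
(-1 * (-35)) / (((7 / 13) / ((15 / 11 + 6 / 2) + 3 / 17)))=55185 / 187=295.11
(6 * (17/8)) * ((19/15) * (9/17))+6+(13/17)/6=14971/1020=14.68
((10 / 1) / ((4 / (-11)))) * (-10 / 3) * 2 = 550 / 3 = 183.33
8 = 8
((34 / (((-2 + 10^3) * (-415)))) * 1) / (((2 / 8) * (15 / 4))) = -272 / 3106275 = -0.00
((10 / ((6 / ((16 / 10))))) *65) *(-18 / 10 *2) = -624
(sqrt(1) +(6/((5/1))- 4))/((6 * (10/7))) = -21/100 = -0.21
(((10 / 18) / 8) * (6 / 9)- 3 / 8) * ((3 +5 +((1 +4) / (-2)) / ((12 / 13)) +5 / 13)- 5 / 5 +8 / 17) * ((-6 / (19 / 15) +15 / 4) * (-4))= -48455725 / 7255872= -6.68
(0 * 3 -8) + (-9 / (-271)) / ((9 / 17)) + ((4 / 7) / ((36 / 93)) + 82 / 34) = -391759 / 96747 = -4.05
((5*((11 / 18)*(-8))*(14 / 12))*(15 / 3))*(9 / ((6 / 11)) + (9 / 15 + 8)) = -3579.07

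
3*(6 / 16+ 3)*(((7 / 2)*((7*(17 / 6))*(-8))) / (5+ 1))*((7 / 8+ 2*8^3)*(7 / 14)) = -61467903 / 128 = -480217.99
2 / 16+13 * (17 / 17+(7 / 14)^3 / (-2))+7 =309 / 16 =19.31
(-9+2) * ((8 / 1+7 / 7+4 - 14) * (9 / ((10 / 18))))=567 / 5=113.40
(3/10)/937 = 3/9370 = 0.00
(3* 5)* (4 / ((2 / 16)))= 480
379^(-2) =1 /143641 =0.00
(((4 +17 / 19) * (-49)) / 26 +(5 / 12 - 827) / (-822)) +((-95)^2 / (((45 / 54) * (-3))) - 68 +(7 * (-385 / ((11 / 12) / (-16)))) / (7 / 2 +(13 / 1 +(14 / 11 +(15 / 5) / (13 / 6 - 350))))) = -2063060550046375 / 1987185529368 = -1038.18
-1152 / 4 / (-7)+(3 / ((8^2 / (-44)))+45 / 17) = 79449 / 1904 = 41.73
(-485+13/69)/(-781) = 0.62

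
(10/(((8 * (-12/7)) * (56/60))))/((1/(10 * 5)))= -625/16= -39.06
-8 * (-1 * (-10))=-80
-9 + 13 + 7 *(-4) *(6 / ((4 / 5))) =-206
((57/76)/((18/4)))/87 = 1/522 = 0.00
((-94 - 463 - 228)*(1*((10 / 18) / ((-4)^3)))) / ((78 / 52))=3925 / 864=4.54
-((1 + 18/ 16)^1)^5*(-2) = 1419857/ 16384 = 86.66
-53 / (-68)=53 / 68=0.78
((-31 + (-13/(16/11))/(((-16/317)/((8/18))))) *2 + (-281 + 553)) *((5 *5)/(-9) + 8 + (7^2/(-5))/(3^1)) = 1163921/1620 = 718.47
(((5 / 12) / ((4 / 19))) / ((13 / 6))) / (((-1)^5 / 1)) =-95 / 104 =-0.91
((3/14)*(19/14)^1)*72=1026/49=20.94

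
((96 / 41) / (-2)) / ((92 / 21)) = -252 / 943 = -0.27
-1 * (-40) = 40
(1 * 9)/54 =1/6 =0.17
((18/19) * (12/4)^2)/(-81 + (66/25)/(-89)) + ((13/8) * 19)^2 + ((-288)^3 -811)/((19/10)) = -918738781630653/73077952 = -12572037.89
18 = 18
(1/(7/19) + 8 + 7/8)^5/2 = 115139273278249/1101463552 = 104532.99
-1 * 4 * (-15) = 60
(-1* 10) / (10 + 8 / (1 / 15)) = -1 / 13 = -0.08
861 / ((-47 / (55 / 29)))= -47355 / 1363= -34.74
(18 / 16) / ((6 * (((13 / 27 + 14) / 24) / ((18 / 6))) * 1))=729 / 782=0.93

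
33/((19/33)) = 1089/19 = 57.32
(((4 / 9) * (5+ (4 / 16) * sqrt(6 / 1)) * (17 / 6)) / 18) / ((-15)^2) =17 * sqrt(6) / 218700+ 17 / 10935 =0.00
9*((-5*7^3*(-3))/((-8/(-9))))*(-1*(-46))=9585135/4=2396283.75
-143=-143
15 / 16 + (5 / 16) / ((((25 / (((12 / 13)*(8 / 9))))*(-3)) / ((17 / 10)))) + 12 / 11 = 2.02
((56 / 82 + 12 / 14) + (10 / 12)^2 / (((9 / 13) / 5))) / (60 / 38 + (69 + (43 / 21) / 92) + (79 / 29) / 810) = 38626226795 / 416015145137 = 0.09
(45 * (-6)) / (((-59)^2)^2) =-270 / 12117361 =-0.00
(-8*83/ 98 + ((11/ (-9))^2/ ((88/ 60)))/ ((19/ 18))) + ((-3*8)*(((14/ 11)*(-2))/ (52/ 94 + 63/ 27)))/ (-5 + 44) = -5.27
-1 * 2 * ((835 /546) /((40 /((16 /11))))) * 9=-1002 /1001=-1.00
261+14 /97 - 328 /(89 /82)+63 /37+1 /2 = -24822343 /638842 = -38.86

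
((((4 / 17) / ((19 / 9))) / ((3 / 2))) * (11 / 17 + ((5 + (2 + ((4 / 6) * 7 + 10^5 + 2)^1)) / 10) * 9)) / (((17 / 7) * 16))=16912959 / 98260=172.12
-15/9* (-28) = 140/3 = 46.67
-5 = -5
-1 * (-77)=77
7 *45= 315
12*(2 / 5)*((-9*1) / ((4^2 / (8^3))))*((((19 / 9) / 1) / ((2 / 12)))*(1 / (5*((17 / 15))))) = -262656 / 85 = -3090.07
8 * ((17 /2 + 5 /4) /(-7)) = -78 /7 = -11.14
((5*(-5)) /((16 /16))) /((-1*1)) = 25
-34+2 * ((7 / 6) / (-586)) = -59779 / 1758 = -34.00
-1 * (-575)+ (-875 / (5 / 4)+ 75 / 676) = -84425 / 676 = -124.89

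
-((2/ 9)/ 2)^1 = -1/ 9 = -0.11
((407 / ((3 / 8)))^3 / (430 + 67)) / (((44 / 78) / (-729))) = -1652185776384 / 497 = -3324317457.51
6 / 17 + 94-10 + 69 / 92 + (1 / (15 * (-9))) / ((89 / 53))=69527201 / 817020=85.10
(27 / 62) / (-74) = -27 / 4588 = -0.01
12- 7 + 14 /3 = 29 /3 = 9.67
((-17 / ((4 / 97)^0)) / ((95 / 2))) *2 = -68 / 95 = -0.72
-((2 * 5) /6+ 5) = -6.67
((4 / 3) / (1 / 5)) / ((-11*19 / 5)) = -100 / 627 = -0.16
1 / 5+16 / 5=17 / 5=3.40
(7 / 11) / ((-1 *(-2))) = 7 / 22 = 0.32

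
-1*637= -637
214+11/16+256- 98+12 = 6155/16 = 384.69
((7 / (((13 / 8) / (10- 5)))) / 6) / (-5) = -28 / 39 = -0.72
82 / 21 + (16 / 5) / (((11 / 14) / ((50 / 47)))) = 8.24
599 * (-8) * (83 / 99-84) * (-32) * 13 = -16412254976 / 99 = -165780353.29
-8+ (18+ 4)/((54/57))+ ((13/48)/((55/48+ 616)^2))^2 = 105496176903206396201/6930405781962233769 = 15.22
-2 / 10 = -1 / 5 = -0.20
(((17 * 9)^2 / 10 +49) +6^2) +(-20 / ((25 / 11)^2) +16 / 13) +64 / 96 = 23633273 / 9750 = 2423.93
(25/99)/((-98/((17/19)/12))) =-425/2212056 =-0.00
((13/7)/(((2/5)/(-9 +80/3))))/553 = 3445/23226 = 0.15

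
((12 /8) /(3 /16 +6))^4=4096 /1185921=0.00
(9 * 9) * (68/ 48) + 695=3239/ 4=809.75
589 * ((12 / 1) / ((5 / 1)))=7068 / 5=1413.60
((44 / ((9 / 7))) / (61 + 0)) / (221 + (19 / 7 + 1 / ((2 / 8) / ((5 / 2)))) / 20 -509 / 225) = 215600 / 84305233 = 0.00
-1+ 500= 499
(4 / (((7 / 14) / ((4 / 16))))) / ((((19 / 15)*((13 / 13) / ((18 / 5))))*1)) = 108 / 19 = 5.68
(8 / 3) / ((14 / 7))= 4 / 3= 1.33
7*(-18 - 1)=-133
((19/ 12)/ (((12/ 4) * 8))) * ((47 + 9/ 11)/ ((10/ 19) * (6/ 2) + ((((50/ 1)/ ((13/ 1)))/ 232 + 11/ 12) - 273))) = -35793511/ 3069006600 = -0.01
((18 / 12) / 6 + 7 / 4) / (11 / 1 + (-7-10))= -1 / 3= -0.33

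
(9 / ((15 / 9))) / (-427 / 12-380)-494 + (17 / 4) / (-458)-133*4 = -46869641383 / 45680920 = -1026.02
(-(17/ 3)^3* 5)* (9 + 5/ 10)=-466735/ 54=-8643.24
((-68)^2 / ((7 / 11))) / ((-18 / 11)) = -279752 / 63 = -4440.51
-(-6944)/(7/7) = 6944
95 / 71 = 1.34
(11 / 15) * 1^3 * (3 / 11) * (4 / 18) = 2 / 45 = 0.04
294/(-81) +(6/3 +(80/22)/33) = -4964/3267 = -1.52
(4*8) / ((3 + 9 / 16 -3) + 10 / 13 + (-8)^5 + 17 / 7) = -46592 / 47704733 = -0.00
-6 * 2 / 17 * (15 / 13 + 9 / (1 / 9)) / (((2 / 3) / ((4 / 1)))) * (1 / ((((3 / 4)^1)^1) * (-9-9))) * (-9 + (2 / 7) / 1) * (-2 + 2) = 0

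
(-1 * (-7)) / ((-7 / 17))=-17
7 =7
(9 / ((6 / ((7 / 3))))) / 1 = 7 / 2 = 3.50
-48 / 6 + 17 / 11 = -71 / 11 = -6.45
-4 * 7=-28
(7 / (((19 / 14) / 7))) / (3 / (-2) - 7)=-1372 / 323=-4.25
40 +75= 115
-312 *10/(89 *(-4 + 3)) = 35.06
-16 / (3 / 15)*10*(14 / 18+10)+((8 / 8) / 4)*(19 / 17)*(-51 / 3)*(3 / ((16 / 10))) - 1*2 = -8633.13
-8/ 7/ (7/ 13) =-2.12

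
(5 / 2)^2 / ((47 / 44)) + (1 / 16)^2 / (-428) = 30131153 / 5149696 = 5.85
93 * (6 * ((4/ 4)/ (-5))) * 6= -3348/ 5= -669.60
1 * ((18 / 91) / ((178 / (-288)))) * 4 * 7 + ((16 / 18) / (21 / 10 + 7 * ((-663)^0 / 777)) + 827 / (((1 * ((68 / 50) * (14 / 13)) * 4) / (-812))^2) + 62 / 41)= 24474167009345460497 / 1540485835824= 15887304.15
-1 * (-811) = 811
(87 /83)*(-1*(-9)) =783 /83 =9.43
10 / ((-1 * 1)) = -10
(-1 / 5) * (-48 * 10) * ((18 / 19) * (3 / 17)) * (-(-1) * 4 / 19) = 20736 / 6137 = 3.38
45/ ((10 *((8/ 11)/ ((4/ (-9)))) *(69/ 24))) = -22/ 23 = -0.96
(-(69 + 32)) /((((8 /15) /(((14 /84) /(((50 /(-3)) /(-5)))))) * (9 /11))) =-1111 /96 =-11.57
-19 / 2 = -9.50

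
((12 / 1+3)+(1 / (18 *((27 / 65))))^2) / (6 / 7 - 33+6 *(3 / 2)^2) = -24830155 / 30823578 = -0.81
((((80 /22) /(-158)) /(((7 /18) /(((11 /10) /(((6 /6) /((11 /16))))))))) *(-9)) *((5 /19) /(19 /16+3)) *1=17820 /703969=0.03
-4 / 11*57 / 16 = -57 / 44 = -1.30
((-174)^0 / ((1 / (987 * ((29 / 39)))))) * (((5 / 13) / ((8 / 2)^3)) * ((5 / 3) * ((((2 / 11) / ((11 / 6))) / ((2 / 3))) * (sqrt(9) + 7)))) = 3577875 / 327184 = 10.94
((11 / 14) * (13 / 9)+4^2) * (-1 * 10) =-10795 / 63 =-171.35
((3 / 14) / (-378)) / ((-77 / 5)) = 5 / 135828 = 0.00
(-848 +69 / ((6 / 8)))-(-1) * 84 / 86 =-32466 / 43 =-755.02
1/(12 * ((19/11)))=11/228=0.05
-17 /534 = -0.03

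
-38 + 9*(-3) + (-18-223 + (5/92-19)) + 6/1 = -29343/92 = -318.95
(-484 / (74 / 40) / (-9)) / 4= 2420 / 333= 7.27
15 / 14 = 1.07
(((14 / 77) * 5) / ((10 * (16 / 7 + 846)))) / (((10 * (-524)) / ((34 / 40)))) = -119 / 6845326400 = -0.00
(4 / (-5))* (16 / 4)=-3.20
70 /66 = 35 /33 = 1.06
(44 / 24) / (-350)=-11 / 2100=-0.01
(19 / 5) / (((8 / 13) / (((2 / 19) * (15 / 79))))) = 39 / 316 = 0.12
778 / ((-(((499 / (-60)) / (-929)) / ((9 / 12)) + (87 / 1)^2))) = -0.10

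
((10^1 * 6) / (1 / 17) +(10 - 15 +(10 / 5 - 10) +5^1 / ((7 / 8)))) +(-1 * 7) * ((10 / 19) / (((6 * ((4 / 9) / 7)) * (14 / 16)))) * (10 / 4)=131016 / 133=985.08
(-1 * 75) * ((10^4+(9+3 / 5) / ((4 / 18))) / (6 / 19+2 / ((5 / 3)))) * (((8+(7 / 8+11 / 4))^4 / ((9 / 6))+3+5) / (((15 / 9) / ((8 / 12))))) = -14878924503065 / 6144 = -2421699951.67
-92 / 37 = -2.49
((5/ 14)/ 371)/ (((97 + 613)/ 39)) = 39/ 737548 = 0.00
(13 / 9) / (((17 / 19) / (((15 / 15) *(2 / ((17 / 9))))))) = 494 / 289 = 1.71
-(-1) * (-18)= -18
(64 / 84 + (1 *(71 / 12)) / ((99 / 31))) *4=21743 / 2079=10.46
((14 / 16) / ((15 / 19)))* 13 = 14.41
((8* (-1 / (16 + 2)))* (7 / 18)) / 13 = -14 / 1053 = -0.01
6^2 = 36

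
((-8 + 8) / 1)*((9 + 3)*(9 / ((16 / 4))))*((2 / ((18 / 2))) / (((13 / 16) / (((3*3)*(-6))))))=0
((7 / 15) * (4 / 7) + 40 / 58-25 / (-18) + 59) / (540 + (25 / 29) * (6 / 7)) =1120777 / 9879300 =0.11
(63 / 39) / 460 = 21 / 5980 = 0.00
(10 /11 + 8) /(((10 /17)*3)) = 5.05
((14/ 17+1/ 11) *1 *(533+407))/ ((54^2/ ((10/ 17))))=44650/ 257499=0.17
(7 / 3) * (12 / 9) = 28 / 9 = 3.11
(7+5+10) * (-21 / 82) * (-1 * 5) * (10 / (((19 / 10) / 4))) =462000 / 779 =593.07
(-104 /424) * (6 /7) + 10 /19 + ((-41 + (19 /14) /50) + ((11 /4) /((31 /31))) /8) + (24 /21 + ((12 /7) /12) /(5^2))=-31550891 /805600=-39.16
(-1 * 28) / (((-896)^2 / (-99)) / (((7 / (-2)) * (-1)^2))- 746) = -1386 / 77761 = -0.02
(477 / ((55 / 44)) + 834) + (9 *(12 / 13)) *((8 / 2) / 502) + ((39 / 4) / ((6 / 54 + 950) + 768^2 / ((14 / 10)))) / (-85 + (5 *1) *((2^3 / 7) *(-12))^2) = 3538377238073799171 / 2910648702292292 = 1215.67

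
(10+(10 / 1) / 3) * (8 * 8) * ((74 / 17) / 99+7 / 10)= 3205376 / 5049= 634.85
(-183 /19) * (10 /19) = -1830 /361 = -5.07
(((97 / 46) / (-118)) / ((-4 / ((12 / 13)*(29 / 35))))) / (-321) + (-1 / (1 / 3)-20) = -6078032953 / 264262180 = -23.00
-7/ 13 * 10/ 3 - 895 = -34975/ 39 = -896.79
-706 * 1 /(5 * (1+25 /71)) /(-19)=25063 /4560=5.50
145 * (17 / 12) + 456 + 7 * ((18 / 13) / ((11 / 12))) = 1153135 / 1716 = 671.99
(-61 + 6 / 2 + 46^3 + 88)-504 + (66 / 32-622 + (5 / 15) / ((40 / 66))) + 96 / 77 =592862173 / 6160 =96243.86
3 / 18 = 1 / 6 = 0.17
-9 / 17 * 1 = -9 / 17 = -0.53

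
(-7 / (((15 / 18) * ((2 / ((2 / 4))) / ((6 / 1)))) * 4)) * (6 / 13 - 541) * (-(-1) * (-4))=-6810.78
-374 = -374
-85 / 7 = -12.14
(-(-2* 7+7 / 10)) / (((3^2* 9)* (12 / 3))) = 133 / 3240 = 0.04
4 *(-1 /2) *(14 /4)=-7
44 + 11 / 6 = 275 / 6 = 45.83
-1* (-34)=34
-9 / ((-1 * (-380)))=-9 / 380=-0.02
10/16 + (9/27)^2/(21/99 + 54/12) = 4841/7464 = 0.65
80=80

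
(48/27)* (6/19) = 0.56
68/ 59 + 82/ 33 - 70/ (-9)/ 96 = 1042523/ 280368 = 3.72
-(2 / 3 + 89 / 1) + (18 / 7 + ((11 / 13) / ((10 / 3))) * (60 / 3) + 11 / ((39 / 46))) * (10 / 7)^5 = 50527149 / 1529437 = 33.04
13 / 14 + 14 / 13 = 365 / 182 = 2.01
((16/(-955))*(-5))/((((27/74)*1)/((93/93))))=1184/5157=0.23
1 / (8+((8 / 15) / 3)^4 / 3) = 12301875 / 98419096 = 0.12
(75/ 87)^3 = 15625/ 24389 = 0.64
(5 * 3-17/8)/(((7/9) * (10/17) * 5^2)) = 15759/14000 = 1.13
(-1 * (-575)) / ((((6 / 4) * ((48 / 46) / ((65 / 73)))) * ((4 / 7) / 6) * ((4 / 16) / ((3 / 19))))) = 6017375 / 2774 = 2169.21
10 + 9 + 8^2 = 83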